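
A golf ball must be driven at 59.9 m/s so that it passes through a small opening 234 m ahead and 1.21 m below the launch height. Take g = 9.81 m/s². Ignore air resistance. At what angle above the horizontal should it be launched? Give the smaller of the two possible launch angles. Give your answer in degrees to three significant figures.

19.5°

Trajectory: y = x tanθ − g x² (1 + tan²θ)/(2v₀²). With x = 234, y = −1.21, v₀ = 59.9, g = 9.81:
74.85 tan²θ − 234 tanθ + (73.64) = 0.
tanθ = [234 ± √(234² − 4 × 74.85 × (73.64))] / (2 × 74.85) = (234 ± 180.8) / 149.7, giving tanθ = 0.3550 or 2.771.
θ = 19.55° or 70.16°; the smaller is 19.55°.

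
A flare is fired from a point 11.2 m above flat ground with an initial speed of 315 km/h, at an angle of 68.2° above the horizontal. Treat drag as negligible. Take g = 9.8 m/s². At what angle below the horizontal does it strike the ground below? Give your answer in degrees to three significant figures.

Convert: 315 km/h = 315/3.6 = 87.50 m/s.
Horizontal component vₓ = 87.50 cos 68.2° = 32.49 m/s; vertical v_y0 = 87.50 sin 68.2° = 81.24 m/s.
The projectile lands when y = 11.2 + (81.24) t − ½·9.80·t² = 0. Positive root: t = (81.24 + √(81.24² + 2·9.80·11.2)) / 9.80 = (81.24 + 82.58) / 9.80 = 16.72 s.
At impact: v_y = v_y0 − g t = −82.58 m/s; vₓ = 32.49 m/s.
Angle below horizontal: arctan(|v_y|/vₓ) = arctan(82.58/32.49) = 68.52°.

68.5°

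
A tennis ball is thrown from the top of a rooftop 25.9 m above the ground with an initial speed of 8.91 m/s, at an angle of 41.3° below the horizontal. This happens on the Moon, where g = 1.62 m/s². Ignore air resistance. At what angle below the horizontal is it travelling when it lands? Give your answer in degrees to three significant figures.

Components: vₓ = 8.910 cos 41.3° = 6.694 m/s, v_y0 = −5.881 m/s (downward).
The projectile lands when y = 25.9 + (−5.881) t − ½·1.62·t² = 0. Positive root: t = (−5.881 + √(5.881² + 2·1.62·25.9)) / 1.62 = (−5.881 + 10.89) / 1.62 = 3.090 s.
At impact: v_y = v_y0 − g t = −10.89 m/s; vₓ = 6.694 m/s.
Angle below horizontal: arctan(|v_y|/vₓ) = arctan(10.89/6.694) = 58.41°.

58.4°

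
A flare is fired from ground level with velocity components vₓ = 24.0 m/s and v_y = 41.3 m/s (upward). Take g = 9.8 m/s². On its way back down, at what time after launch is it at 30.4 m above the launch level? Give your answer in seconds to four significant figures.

7.614 s

Set y = v_y0 t − ½ g t² = 30.4: 4.900 t² − 41.30 t + 30.4 = 0.
t = [41.30 ± √(41.30² − 2·9.80·30.4)] / 9.80 = (41.30 ± 33.31) / 9.80, so t = 0.8149 s or t = 7.614 s.
The descending-branch root is 7.614 s.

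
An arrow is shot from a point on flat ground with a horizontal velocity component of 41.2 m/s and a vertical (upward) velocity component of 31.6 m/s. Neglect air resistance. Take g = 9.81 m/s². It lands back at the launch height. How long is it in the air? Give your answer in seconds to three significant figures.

6.44 s

Time of flight on level ground: T = 2 v_y0 / g = 2 × 31.60 / 9.81 = 6.442 s.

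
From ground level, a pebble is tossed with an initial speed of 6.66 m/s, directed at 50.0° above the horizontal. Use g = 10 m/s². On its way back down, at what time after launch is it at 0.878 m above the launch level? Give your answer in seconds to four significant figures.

0.8012 s

vₓ = 6.660 cos 50.0° = 4.281 m/s; v_y0 = 6.660 sin 50.0° = 5.102 m/s.
Set y = v_y0 t − ½ g t² = 0.878: 5.000 t² − 5.102 t + 0.878 = 0.
Quadratic formula: t = (5.102 ± √8.4689) / 10.0 = (5.102 ± 2.910) / 10.0 → t = 0.2192 s or 0.8012 s.
The descending-branch root is 0.8012 s.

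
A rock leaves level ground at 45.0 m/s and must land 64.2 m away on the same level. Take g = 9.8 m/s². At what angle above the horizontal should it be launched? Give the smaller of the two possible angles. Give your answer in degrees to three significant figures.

R = v₀² sin 2θ / g gives sin 2θ = gR/v₀² = 9.80·64.2/45.0² = 0.3107.
2θ = 18.10° or 180° − 18.10° = 161.9°, so θ = 9.051° or 80.95°.
The smaller angle is 9.051°.

9.05°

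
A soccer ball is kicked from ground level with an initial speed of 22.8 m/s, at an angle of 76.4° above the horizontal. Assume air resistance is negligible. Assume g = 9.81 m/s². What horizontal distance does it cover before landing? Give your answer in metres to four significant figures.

vₓ = 22.80 cos 76.4° = 5.361 m/s; v_y0 = 22.80 sin 76.4° = 22.16 m/s.
Flight time T = 2 v_y0 / g = 4.518 s.
Range: R = vₓ T = 5.361 × 4.518 = 24.22 m.

24.22 m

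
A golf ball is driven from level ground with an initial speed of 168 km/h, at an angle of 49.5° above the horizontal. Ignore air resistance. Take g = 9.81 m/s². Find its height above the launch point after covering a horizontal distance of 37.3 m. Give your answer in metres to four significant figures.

36.24 m

Convert: 168 km/h = 168/3.6 = 46.67 m/s.
Components: vₓ = 46.67 cos 49.5° = 30.31 m/s, v_y0 = 46.67 sin 49.5° = 35.49 m/s.
x = vₓ t ⇒ t = 37.3/30.31 = 1.231 s.
Height: y = v_y0 t − ½ g t² = 35.49 × 1.231 − 4.905 × 1.231² = 43.67 − 7.429 = 36.24 m.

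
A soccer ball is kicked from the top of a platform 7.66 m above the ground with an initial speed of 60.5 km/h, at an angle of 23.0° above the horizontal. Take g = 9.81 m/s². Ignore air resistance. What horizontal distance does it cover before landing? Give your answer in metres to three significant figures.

32.3 m

Convert: 60.5 km/h = 60.5/3.6 = 16.81 m/s.
Resolve: vₓ = 16.81 cos 23.0° = 15.47 m/s and v_y0 = 16.81 sin 23.0° = 6.566 m/s.
Vertical motion (up positive, ground at y = 0): 4.905 t² − (6.566) t − 7.66 = 0, so t = (6.566 + √(6.566² + 2·9.81·7.66)) / 9.81 = (6.566 + 13.91) / 9.81 = 2.087 s.
Horizontal distance: R = vₓ t = 15.47 × 2.087 = 32.29 m.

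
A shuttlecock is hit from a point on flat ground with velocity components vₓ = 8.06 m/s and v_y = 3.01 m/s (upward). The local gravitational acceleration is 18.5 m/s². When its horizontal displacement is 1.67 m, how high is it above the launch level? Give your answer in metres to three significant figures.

At x = 1.67 m, t = x/vₓ = 1.67/8.060 = 0.2072 s.
Height: y = v_y0 t − ½ g t² = 3.010 × 0.2072 − 9.250 × 0.2072² = 0.6237 − 0.3971 = 0.2266 m.

0.227 m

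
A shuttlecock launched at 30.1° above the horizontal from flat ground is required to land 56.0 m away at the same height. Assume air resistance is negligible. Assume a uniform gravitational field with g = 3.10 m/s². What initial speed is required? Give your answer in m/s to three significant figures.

From R = (v₀² / g) sin 2θ: v₀ = √(gR / sin 2θ).
v₀ = √(3.10 × 56.0 / sin 60.20°) = √(173.6 / 0.8678) = √200.05 = 14.14 m/s.

14.1 m/s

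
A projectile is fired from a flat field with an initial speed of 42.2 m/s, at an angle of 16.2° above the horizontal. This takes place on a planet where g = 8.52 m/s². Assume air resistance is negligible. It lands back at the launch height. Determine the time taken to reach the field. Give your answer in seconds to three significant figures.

Resolve: vₓ = 42.20 cos 16.2° = 40.52 m/s and v_y0 = 42.20 sin 16.2° = 11.77 m/s.
Time of flight on level ground: T = 2 v_y0 / g = 2 × 11.77 / 8.52 = 2.764 s.

2.76 s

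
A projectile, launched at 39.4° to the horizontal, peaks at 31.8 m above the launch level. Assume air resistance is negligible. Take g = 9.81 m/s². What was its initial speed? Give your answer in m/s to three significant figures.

At the peak v_y = 0, so v_y0 = √(2gH) = √(2 × 9.81 × 31.8) = 24.98 m/s.
v_y0 = v₀ sin θ ⇒ v₀ = 24.98 / sin 39.4° = 39.35 m/s.

39.4 m/s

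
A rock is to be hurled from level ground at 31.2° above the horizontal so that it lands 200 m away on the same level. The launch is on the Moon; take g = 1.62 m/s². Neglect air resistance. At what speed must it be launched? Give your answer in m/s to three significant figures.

From R = (v₀² / g) sin 2θ: v₀ = √(gR / sin 2θ).
v₀ = √(1.62 × 200 / sin 62.40°) = √(324.0 / 0.8862) = √365.60 = 19.12 m/s.

19.1 m/s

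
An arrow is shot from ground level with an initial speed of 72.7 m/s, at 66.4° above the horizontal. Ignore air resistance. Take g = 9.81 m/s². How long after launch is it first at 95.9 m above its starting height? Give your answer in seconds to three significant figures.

1.64 s

vₓ = 72.70 cos 66.4° = 29.11 m/s; v_y0 = 72.70 sin 66.4° = 66.62 m/s.
Require v_y0 t − ½ g t² = 95.9, i.e. 4.905 t² − 66.62 t + 95.9 = 0.
t = [66.62 ± √(66.62² − 2·9.81·95.9)] / 9.81 = (66.62 ± 50.56) / 9.81, so t = 1.637 s or t = 11.95 s.
The first (ascending) time is 1.637 s.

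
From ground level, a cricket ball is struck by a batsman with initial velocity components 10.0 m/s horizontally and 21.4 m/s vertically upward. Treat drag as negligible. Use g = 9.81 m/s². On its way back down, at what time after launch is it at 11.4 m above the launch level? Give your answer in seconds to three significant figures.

3.74 s

Height y(t) = 21.40 t − 4.905 t² = 11.4 gives 4.905 t² − 21.40 t + 11.4 = 0.
t = [21.40 ± √(21.40² − 2·9.81·11.4)] / 9.81 = (21.40 ± 15.31) / 9.81, so t = 0.6211 s or t = 3.742 s.
The descending-branch root is 3.742 s.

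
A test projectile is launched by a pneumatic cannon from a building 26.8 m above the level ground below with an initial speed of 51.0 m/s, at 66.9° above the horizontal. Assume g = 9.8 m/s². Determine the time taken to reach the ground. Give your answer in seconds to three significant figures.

vₓ = 51.00 cos 66.9° = 20.01 m/s; v_y0 = 51.00 sin 66.9° = 46.91 m/s.
Vertical motion (up positive, ground at y = 0): 4.900 t² − (46.91) t − 26.8 = 0, so t = (46.91 + √(46.91² + 2·9.80·26.8)) / 9.80 = (46.91 + 52.21) / 9.80 = 10.11 s.

10.1 s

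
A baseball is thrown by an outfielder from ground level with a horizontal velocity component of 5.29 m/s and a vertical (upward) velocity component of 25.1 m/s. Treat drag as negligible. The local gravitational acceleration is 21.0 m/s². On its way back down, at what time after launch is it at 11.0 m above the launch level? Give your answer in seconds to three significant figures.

1.81 s

Require v_y0 t − ½ g t² = 11.0, i.e. 10.50 t² − 25.10 t + 11.0 = 0.
t = [25.10 ± √(25.10² − 2·21.0·11.0)] / 21.0 = (25.10 ± 12.96) / 21.0, so t = 0.5780 s or t = 1.812 s.
The descending-branch root is 1.812 s.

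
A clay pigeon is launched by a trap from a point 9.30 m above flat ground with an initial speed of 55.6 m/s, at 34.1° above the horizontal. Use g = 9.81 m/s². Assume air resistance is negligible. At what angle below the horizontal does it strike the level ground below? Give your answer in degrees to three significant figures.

Components: vₓ = 55.60 cos 34.1° = 46.04 m/s, v_y0 = 55.60 sin 34.1° = 31.17 m/s.
Vertical motion (up positive, ground at y = 0): 4.905 t² − (31.17) t − 9.30 = 0, so t = (31.17 + √(31.17² + 2·9.81·9.30)) / 9.81 = (31.17 + 33.97) / 9.81 = 6.641 s.
At impact: v_y = v_y0 − g t = −33.97 m/s; vₓ = 46.04 m/s.
Angle below horizontal: arctan(|v_y|/vₓ) = arctan(33.97/46.04) = 36.42°.

36.4°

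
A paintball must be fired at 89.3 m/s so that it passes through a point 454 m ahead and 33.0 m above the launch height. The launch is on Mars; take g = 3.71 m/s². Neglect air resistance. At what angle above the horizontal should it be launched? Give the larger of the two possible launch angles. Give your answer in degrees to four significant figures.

83.85°

Trajectory: y = x tanθ − g x² (1 + tan²θ)/(2v₀²). With x = 454, y = 33.0, v₀ = 89.3, g = 3.71:
47.95 tan²θ − 454 tanθ + (80.95) = 0.
tanθ = [454 ± √(454² − 4 × 47.95 × (80.95))] / (2 × 47.95) = (454 ± 436.6) / 95.89, giving tanθ = 0.1818 or 9.287.
θ = 10.30° or 83.85°; the larger is 83.85°.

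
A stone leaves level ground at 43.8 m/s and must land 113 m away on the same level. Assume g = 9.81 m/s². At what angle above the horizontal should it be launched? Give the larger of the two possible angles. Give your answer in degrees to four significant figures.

Level-ground range R = v₀² sin(2θ)/g ⇒ sin(2θ) = gR/v₀² = 9.81 × 113 / 43.8² = 0.5778.
2θ = 35.30° or 180° − 35.30° = 144.7°, so θ = 17.65° or 72.35°.
The larger angle is 72.35°.

72.35°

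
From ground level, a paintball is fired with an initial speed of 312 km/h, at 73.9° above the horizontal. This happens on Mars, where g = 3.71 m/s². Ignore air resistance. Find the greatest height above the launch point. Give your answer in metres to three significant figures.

Convert: 312 km/h = 312/3.6 = 86.67 m/s.
Horizontal component vₓ = 86.67 cos 73.9° = 24.03 m/s; vertical v_y0 = 86.67 sin 73.9° = 83.27 m/s.
Peak height H = v_y0² / (2g) = 6933.5 / 7.420 = 934.4 m.

934 m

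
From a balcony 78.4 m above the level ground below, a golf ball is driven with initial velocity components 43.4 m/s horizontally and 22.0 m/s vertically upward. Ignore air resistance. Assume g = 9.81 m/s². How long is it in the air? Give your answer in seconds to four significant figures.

6.827 s

With up positive and y = 0 at the ground: y(t) = 78.4 + (22.00) t − 4.905 t². Setting y = 0 and taking the positive root: t = [22.00 + √(22.00² + 2·9.81·78.4)] / 9.81 = (22.00 + 44.97) / 9.81 = 6.827 s.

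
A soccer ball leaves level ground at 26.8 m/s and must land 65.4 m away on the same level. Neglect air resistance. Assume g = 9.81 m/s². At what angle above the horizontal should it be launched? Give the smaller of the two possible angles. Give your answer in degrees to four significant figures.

31.64°

Level-ground range R = v₀² sin(2θ)/g ⇒ sin(2θ) = gR/v₀² = 9.81 × 65.4 / 26.8² = 0.8933.
2θ = 63.29° or 180° − 63.29° = 116.7°, so θ = 31.64° or 58.36°.
The smaller angle is 31.64°.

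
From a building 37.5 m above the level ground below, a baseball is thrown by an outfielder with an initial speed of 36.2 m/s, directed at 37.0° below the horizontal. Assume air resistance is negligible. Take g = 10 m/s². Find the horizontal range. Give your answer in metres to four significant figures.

Horizontal component vₓ = 36.20 cos 37.0° = 28.91 m/s; vertical v_y0 = −21.79 m/s (downward).
With up positive and y = 0 at the ground: y(t) = 37.5 + (−21.79) t − 5.000 t². Setting y = 0 and taking the positive root: t = [−21.79 + √(21.79² + 2·10.0·37.5)] / 10.0 = (−21.79 + 34.99) / 10.0 = 1.321 s.
Horizontal distance: R = vₓ t = 28.91 × 1.321 = 38.19 m.

38.19 m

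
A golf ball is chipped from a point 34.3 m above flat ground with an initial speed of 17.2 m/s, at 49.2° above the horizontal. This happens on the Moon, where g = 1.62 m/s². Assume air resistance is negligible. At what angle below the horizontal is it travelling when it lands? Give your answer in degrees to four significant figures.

56.14°

Resolve: vₓ = 17.20 cos 49.2° = 11.24 m/s and v_y0 = 17.20 sin 49.2° = 13.02 m/s.
The projectile lands when y = 34.3 + (13.02) t − ½·1.62·t² = 0. Positive root: t = (13.02 + √(13.02² + 2·1.62·34.3)) / 1.62 = (13.02 + 16.75) / 1.62 = 18.38 s.
At impact: v_y = v_y0 − g t = −16.75 m/s; vₓ = 11.24 m/s.
Angle below horizontal: arctan(|v_y|/vₓ) = arctan(16.75/11.24) = 56.14°.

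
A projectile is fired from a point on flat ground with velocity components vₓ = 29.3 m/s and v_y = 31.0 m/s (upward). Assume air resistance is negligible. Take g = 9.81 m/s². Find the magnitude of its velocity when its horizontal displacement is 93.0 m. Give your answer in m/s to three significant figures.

29.3 m/s

At x = 93.0 m, t = x/vₓ = 93.0/29.30 = 3.174 s.
Vertical velocity there: v_y = v_y0 − g t = 31.00 − 9.81 × 3.174 = −0.1375 m/s.
Speed: √(vₓ² + v_y²) = √(29.30² + 0.1375²) = 29.30 m/s.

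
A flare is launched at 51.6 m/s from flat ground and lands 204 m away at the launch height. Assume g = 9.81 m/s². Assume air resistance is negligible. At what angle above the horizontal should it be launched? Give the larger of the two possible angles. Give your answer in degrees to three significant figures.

Level-ground range R = v₀² sin(2θ)/g ⇒ sin(2θ) = gR/v₀² = 9.81 × 204 / 51.6² = 0.7516.
2θ = 48.73° or 180° − 48.73° = 131.3°, so θ = 24.37° or 65.63°.
The larger angle is 65.63°.

65.6°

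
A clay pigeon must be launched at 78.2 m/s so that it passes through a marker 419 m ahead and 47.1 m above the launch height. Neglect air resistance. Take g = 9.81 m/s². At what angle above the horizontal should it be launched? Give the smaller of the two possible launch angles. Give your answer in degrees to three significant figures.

28.8°

Trajectory: y = x tanθ − g x² (1 + tan²θ)/(2v₀²). With x = 419, y = 47.1, v₀ = 78.2, g = 9.81:
140.8 tan²θ − 419 tanθ + (187.9) = 0.
tanθ = [419 ± √(419² − 4 × 140.8 × (187.9))] / (2 × 140.8) = (419 ± 264.0) / 281.6, giving tanθ = 0.5502 or 2.425.
θ = 28.82° or 67.59°; the smaller is 28.82°.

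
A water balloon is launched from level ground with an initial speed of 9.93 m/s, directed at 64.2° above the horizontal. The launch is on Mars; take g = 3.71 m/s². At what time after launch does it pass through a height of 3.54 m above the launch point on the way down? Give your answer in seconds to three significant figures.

4.38 s

Horizontal component vₓ = 9.930 cos 64.2° = 4.322 m/s; vertical v_y0 = 9.930 sin 64.2° = 8.940 m/s.
Height y(t) = 8.940 t − 1.855 t² = 3.54 gives 1.855 t² − 8.940 t + 3.54 = 0.
t = [8.940 ± √(8.940² − 2·3.71·3.54)] / 3.71 = (8.940 ± 7.325) / 3.71, so t = 0.4353 s or t = 4.384 s.
The descending-branch root is 4.384 s.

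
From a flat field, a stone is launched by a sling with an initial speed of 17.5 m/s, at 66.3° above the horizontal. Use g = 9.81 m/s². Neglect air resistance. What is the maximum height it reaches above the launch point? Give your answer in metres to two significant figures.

13 m

Components: vₓ = 17.50 cos 66.3° = 7.034 m/s, v_y0 = 17.50 sin 66.3° = 16.02 m/s.
Peak height H = v_y0² / (2g) = 256.77 / 19.62 = 13.09 m.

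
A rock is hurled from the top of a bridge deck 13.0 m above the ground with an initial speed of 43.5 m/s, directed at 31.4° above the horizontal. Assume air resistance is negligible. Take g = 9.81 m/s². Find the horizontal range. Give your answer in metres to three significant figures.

191 m

vₓ = 43.50 cos 31.4° = 37.13 m/s; v_y0 = 43.50 sin 31.4° = 22.66 m/s.
With up positive and y = 0 at the ground: y(t) = 13.0 + (22.66) t − 4.905 t². Setting y = 0 and taking the positive root: t = [22.66 + √(22.66² + 2·9.81·13.0)] / 9.81 = (22.66 + 27.73) / 9.81 = 5.137 s.
Horizontal distance: R = vₓ t = 37.13 × 5.137 = 190.7 m.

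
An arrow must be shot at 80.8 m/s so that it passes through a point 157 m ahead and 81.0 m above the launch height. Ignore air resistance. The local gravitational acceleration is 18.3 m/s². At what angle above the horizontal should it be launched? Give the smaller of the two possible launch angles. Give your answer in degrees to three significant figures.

42.7°

Trajectory: y = x tanθ − g x² (1 + tan²θ)/(2v₀²). With x = 157, y = 81.0, v₀ = 80.8, g = 18.3:
34.55 tan²θ − 157 tanθ + (115.5) = 0.
tanθ = [157 ± √(157² − 4 × 34.55 × (115.5))] / (2 × 34.55) = (157 ± 93.18) / 69.09, giving tanθ = 0.9237 or 3.621.
θ = 42.73° or 74.56°; the smaller is 42.73°.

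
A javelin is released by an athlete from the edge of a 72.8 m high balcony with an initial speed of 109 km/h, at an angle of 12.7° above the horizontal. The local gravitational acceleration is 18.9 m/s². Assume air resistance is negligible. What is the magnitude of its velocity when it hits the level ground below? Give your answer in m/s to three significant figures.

60.6 m/s

Convert: 109 km/h = 109/3.6 = 30.28 m/s.
Resolve: vₓ = 30.28 cos 12.7° = 29.54 m/s and v_y0 = 30.28 sin 12.7° = 6.656 m/s.
Vertical motion (up positive, ground at y = 0): 9.450 t² − (6.656) t − 72.8 = 0, so t = (6.656 + √(6.656² + 2·18.9·72.8)) / 18.9 = (6.656 + 52.88) / 18.9 = 3.150 s.
Vertical velocity at impact: v_y = v_y0 − g t = 6.656 − 18.9 × 3.150 = −52.88 m/s.
Speed: |v| = √(vₓ² + v_y²) = √(29.54² + 52.88²) = 60.57 m/s.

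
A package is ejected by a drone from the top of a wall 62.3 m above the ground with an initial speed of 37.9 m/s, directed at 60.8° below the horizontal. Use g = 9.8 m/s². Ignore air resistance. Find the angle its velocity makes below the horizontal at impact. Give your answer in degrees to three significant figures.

69.0°

Horizontal component vₓ = 37.90 cos 60.8° = 18.49 m/s; vertical v_y0 = −33.08 m/s (downward).
With up positive and y = 0 at the ground: y(t) = 62.3 + (−33.08) t − 4.900 t². Setting y = 0 and taking the positive root: t = [−33.08 + √(33.08² + 2·9.80·62.3)] / 9.80 = (−33.08 + 48.12) / 9.80 = 1.534 s.
At impact: v_y = v_y0 − g t = −48.12 m/s; vₓ = 18.49 m/s.
Angle below horizontal: arctan(|v_y|/vₓ) = arctan(48.12/18.49) = 68.98°.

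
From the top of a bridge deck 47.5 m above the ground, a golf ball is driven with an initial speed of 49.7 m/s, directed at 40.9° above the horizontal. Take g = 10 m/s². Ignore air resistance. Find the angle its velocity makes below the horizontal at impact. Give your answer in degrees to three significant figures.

50.0°

vₓ = 49.70 cos 40.9° = 37.57 m/s; v_y0 = 49.70 sin 40.9° = 32.54 m/s.
The projectile lands when y = 47.5 + (32.54) t − ½·10.0·t² = 0. Positive root: t = (32.54 + √(32.54² + 2·10.0·47.5)) / 10.0 = (32.54 + 44.82) / 10.0 = 7.736 s.
At impact: v_y = v_y0 − g t = −44.82 m/s; vₓ = 37.57 m/s.
Angle below horizontal: arctan(|v_y|/vₓ) = arctan(44.82/37.57) = 50.03°.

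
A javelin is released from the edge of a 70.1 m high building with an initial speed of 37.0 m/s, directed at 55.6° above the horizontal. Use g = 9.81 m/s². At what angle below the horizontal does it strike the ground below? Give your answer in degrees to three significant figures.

66.5°

Resolve: vₓ = 37.00 cos 55.6° = 20.90 m/s and v_y0 = 37.00 sin 55.6° = 30.53 m/s.
With up positive and y = 0 at the ground: y(t) = 70.1 + (30.53) t − 4.905 t². Setting y = 0 and taking the positive root: t = [30.53 + √(30.53² + 2·9.81·70.1)] / 9.81 = (30.53 + 48.04) / 9.81 = 8.009 s.
At impact: v_y = v_y0 − g t = −48.04 m/s; vₓ = 20.90 m/s.
Angle below horizontal: arctan(|v_y|/vₓ) = arctan(48.04/20.90) = 66.48°.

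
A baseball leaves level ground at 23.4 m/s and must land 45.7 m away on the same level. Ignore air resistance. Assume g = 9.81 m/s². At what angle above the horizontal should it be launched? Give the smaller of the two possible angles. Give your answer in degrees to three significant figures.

From R = (v₀²/g) sin 2θ: sin 2θ = 9.81 × 45.7 / 547.56 = 0.8188.
2θ = 54.96° or 180° − 54.96° = 125.0°, so θ = 27.48° or 62.52°.
The smaller angle is 27.48°.

27.5°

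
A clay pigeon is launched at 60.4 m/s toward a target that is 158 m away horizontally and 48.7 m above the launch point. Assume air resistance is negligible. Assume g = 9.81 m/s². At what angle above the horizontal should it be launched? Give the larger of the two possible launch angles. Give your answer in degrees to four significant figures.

76.33°

Trajectory: y = x tanθ − g x² (1 + tan²θ)/(2v₀²). With x = 158, y = 48.7, v₀ = 60.4, g = 9.81:
33.56 tan²θ − 158 tanθ + (82.26) = 0.
tanθ = [158 ± √(158² − 4 × 33.56 × (82.26))] / (2 × 33.56) = (158 ± 118.0) / 67.13, giving tanθ = 0.5962 or 4.111.
θ = 30.80° or 76.33°; the larger is 76.33°.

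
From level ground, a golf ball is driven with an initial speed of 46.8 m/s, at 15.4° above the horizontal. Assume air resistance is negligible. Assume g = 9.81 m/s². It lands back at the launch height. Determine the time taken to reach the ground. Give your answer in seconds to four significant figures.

Components: vₓ = 46.80 cos 15.4° = 45.12 m/s, v_y0 = 46.80 sin 15.4° = 12.43 m/s.
It returns to y = 0 when t = 2 v_y0 / g = 2(12.43)/9.81 = 2.534 s.

2.534 s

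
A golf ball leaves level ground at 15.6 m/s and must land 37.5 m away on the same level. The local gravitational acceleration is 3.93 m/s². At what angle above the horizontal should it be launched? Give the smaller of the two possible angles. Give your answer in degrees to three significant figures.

18.6°

R = v₀² sin 2θ / g gives sin 2θ = gR/v₀² = 3.93·37.5/15.6² = 0.6056.
2θ = 37.27° or 180° − 37.27° = 142.7°, so θ = 18.64° or 71.36°.
The smaller angle is 18.64°.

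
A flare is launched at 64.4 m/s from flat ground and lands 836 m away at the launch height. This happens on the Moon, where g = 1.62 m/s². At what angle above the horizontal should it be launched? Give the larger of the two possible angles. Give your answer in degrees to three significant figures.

80.5°

From R = (v₀²/g) sin 2θ: sin 2θ = 1.62 × 836 / 4147.4 = 0.3265.
2θ = 19.06° or 180° − 19.06° = 160.9°, so θ = 9.530° or 80.47°.
The larger angle is 80.47°.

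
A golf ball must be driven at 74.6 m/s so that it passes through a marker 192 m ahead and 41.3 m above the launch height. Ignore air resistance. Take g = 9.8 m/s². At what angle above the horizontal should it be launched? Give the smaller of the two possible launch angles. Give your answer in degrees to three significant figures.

Trajectory: y = x tanθ − g x² (1 + tan²θ)/(2v₀²). With x = 192, y = 41.3, v₀ = 74.6, g = 9.80:
32.46 tan²θ − 192 tanθ + (73.76) = 0.
tanθ = [192 ± √(192² − 4 × 32.46 × (73.76))] / (2 × 32.46) = (192 ± 165.2) / 64.92, giving tanθ = 0.4130 or 5.502.
θ = 22.44° or 79.70°; the smaller is 22.44°.

22.4°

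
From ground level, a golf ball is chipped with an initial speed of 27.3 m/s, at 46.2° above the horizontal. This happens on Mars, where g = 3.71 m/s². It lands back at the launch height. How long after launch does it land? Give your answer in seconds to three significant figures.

Resolve: vₓ = 27.30 cos 46.2° = 18.90 m/s and v_y0 = 27.30 sin 46.2° = 19.70 m/s.
It returns to y = 0 when t = 2 v_y0 / g = 2(19.70)/3.71 = 10.62 s.

10.6 s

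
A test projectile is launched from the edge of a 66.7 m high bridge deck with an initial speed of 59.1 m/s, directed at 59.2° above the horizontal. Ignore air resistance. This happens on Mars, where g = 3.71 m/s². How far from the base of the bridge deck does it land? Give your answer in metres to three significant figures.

866 m

Components: vₓ = 59.10 cos 59.2° = 30.26 m/s, v_y0 = 59.10 sin 59.2° = 50.76 m/s.
With up positive and y = 0 at the ground: y(t) = 66.7 + (50.76) t − 1.855 t². Setting y = 0 and taking the positive root: t = [50.76 + √(50.76² + 2·3.71·66.7)] / 3.71 = (50.76 + 55.43) / 3.71 = 28.62 s.
Horizontal distance: R = vₓ t = 30.26 × 28.62 = 866.2 m.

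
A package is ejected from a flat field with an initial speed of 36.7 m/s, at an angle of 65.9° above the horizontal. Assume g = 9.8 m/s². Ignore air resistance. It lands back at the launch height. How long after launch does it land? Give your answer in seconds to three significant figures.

6.84 s

Resolve: vₓ = 36.70 cos 65.9° = 14.99 m/s and v_y0 = 36.70 sin 65.9° = 33.50 m/s.
Time of flight on level ground: T = 2 v_y0 / g = 2 × 33.50 / 9.80 = 6.837 s.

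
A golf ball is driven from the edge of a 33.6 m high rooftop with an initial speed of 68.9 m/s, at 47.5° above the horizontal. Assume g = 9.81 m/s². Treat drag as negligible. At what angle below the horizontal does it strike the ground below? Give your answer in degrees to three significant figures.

vₓ = 68.90 cos 47.5° = 46.55 m/s; v_y0 = 68.90 sin 47.5° = 50.80 m/s.
With up positive and y = 0 at the ground: y(t) = 33.6 + (50.80) t − 4.905 t². Setting y = 0 and taking the positive root: t = [50.80 + √(50.80² + 2·9.81·33.6)] / 9.81 = (50.80 + 56.92) / 9.81 = 10.98 s.
At impact: v_y = v_y0 − g t = −56.92 m/s; vₓ = 46.55 m/s.
Angle below horizontal: arctan(|v_y|/vₓ) = arctan(56.92/46.55) = 50.72°.

50.7°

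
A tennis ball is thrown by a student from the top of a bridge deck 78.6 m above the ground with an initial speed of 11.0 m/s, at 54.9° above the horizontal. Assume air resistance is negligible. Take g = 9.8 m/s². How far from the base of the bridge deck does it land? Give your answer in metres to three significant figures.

31.8 m

Components: vₓ = 11.00 cos 54.9° = 6.325 m/s, v_y0 = 11.00 sin 54.9° = 9.000 m/s.
Vertical motion (up positive, ground at y = 0): 4.900 t² − (9.000) t − 78.6 = 0, so t = (9.000 + √(9.000² + 2·9.80·78.6)) / 9.80 = (9.000 + 40.27) / 9.80 = 5.027 s.
Horizontal distance: R = vₓ t = 6.325 × 5.027 = 31.80 m.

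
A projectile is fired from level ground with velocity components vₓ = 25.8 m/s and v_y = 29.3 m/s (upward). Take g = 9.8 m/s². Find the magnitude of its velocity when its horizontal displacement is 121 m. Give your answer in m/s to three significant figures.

At x = 121 m, t = x/vₓ = 121/25.80 = 4.690 s.
Vertical velocity there: v_y = v_y0 − g t = 29.30 − 9.80 × 4.690 = −16.66 m/s.
Speed: √(vₓ² + v_y²) = √(25.80² + 16.66²) = 30.71 m/s.

30.7 m/s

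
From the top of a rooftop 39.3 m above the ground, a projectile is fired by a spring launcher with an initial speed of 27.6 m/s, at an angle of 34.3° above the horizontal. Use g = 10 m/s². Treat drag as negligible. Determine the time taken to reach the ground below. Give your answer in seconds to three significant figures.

4.76 s

Horizontal component vₓ = 27.60 cos 34.3° = 22.80 m/s; vertical v_y0 = 27.60 sin 34.3° = 15.55 m/s.
With up positive and y = 0 at the ground: y(t) = 39.3 + (15.55) t − 5.000 t². Setting y = 0 and taking the positive root: t = [15.55 + √(15.55² + 2·10.0·39.3)] / 10.0 = (15.55 + 32.06) / 10.0 = 4.761 s.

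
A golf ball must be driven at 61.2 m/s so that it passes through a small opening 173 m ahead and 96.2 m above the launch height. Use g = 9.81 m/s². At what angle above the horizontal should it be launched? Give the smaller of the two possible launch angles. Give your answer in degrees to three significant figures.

Trajectory: y = x tanθ − g x² (1 + tan²θ)/(2v₀²). With x = 173, y = 96.2, v₀ = 61.2, g = 9.81:
39.19 tan²θ − 173 tanθ + (135.4) = 0.
tanθ = [173 ± √(173² − 4 × 39.19 × (135.4))] / (2 × 39.19) = (173 ± 93.28) / 78.39, giving tanθ = 1.017 or 3.397.
θ = 45.48° or 73.60°; the smaller is 45.48°.

45.5°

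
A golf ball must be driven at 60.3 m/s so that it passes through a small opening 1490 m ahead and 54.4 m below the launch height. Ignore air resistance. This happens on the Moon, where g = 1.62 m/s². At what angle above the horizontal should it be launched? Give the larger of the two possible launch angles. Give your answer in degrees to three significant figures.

Trajectory: y = x tanθ − g x² (1 + tan²θ)/(2v₀²). With x = 1490, y = −54.4, v₀ = 60.3, g = 1.62:
494.6 tan²θ − 1490 tanθ + (440.2) = 0.
tanθ = [1490 ± √(1490² − 4 × 494.6 × (440.2))] / (2 × 494.6) = (1490 ± 1162) / 989.1, giving tanθ = 0.3320 or 2.681.
θ = 18.37° or 69.54°; the larger is 69.54°.

69.5°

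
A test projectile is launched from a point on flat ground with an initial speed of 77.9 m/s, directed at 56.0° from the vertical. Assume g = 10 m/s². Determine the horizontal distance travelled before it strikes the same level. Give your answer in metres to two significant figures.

vₓ = 77.90 sin 56.0° = 64.58 m/s; v_y0 = 77.90 cos 56.0° = 43.56 m/s.
Time aloft: T = 2 v_y0 / g = 2 × 43.56 / 10.0 = 8.712 s.
Range: R = vₓ T = 64.58 × 8.712 = 562.7 m.

560 m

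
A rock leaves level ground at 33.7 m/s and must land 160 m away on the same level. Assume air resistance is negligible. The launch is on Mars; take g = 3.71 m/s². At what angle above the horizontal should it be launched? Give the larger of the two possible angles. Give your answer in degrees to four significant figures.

74.24°

Level-ground range R = v₀² sin(2θ)/g ⇒ sin(2θ) = gR/v₀² = 3.71 × 160 / 33.7² = 0.5227.
2θ = 31.51° or 180° − 31.51° = 148.5°, so θ = 15.76° or 74.24°.
The larger angle is 74.24°.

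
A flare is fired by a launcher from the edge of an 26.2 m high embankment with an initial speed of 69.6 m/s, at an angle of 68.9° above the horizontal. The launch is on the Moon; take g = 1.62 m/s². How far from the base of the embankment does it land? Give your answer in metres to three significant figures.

2020 m

Horizontal component vₓ = 69.60 cos 68.9° = 25.06 m/s; vertical v_y0 = 69.60 sin 68.9° = 64.93 m/s.
The projectile lands when y = 26.2 + (64.93) t − ½·1.62·t² = 0. Positive root: t = (64.93 + √(64.93² + 2·1.62·26.2)) / 1.62 = (64.93 + 65.58) / 1.62 = 80.57 s.
Horizontal distance: R = vₓ t = 25.06 × 80.57 = 2019 m.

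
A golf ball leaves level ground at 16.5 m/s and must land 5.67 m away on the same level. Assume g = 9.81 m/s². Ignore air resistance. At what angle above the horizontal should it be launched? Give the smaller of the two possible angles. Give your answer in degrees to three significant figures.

5.89°

From R = (v₀²/g) sin 2θ: sin 2θ = 9.81 × 5.67 / 272.25 = 0.2043.
2θ = 11.79° or 180° − 11.79° = 168.2°, so θ = 5.894° or 84.11°.
The smaller angle is 5.894°.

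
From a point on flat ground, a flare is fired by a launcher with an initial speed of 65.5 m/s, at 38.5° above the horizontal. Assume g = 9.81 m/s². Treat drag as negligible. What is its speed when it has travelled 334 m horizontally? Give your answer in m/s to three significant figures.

56.2 m/s

Resolve: vₓ = 65.50 cos 38.5° = 51.26 m/s and v_y0 = 65.50 sin 38.5° = 40.77 m/s.
x = vₓ t ⇒ t = 334/51.26 = 6.516 s.
Vertical velocity there: v_y = v_y0 − g t = 40.77 − 9.81 × 6.516 = −23.14 m/s.
Speed: √(vₓ² + v_y²) = √(51.26² + 23.14²) = 56.24 m/s.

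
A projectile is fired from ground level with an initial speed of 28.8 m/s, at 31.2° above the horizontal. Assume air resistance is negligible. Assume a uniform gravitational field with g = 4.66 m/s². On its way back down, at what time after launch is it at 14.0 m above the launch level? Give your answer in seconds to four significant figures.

Resolve: vₓ = 28.80 cos 31.2° = 24.63 m/s and v_y0 = 28.80 sin 31.2° = 14.92 m/s.
Require v_y0 t − ½ g t² = 14.0, i.e. 2.330 t² − 14.92 t + 14.0 = 0.
Quadratic formula: t = (14.92 ± √92.102) / 4.66 = (14.92 ± 9.597) / 4.66 → t = 1.142 s or 5.261 s.
The descending-branch root is 5.261 s.

5.261 s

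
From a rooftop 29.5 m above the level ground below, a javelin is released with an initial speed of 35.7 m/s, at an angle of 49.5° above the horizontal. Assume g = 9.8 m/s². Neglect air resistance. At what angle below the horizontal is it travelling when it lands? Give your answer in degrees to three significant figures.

57.4°

Resolve: vₓ = 35.70 cos 49.5° = 23.19 m/s and v_y0 = 35.70 sin 49.5° = 27.15 m/s.
Vertical motion (up positive, ground at y = 0): 4.900 t² − (27.15) t − 29.5 = 0, so t = (27.15 + √(27.15² + 2·9.80·29.5)) / 9.80 = (27.15 + 36.26) / 9.80 = 6.471 s.
At impact: v_y = v_y0 − g t = −36.26 m/s; vₓ = 23.19 m/s.
Angle below horizontal: arctan(|v_y|/vₓ) = arctan(36.26/23.19) = 57.41°.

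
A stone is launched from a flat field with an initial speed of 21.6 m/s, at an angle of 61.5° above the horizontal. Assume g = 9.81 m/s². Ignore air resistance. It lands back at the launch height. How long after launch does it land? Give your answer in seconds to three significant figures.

Resolve: vₓ = 21.60 cos 61.5° = 10.31 m/s and v_y0 = 21.60 sin 61.5° = 18.98 m/s.
It returns to y = 0 when t = 2 v_y0 / g = 2(18.98)/9.81 = 3.870 s.

3.87 s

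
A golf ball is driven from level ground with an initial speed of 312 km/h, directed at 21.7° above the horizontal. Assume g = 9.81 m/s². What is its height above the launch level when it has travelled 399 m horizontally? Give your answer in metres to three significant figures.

Convert: 312 km/h = 312/3.6 = 86.67 m/s.
Horizontal component vₓ = 86.67 cos 21.7° = 80.52 m/s; vertical v_y0 = 86.67 sin 21.7° = 32.04 m/s.
At x = 399 m, t = x/vₓ = 399/80.52 = 4.955 s.
Height: y = v_y0 t − ½ g t² = 32.04 × 4.955 − 4.905 × 4.955² = 158.8 − 120.4 = 38.35 m.

38.4 m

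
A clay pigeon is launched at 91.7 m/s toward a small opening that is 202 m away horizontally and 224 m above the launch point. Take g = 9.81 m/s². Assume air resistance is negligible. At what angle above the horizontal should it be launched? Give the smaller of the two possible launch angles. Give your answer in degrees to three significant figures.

56.1°

Trajectory: y = x tanθ − g x² (1 + tan²θ)/(2v₀²). With x = 202, y = 224, v₀ = 91.7, g = 9.81:
23.80 tan²θ − 202 tanθ + (247.8) = 0.
tanθ = [202 ± √(202² − 4 × 23.80 × (247.8))] / (2 × 23.80) = (202 ± 131.2) / 47.60, giving tanθ = 1.487 or 6.999.
θ = 56.09° or 81.87°; the smaller is 56.09°.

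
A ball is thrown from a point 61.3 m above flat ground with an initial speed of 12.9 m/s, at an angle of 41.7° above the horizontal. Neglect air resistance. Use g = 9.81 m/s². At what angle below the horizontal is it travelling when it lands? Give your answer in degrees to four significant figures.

vₓ = 12.90 cos 41.7° = 9.632 m/s; v_y0 = 12.90 sin 41.7° = 8.581 m/s.
The projectile lands when y = 61.3 + (8.581) t − ½·9.81·t² = 0. Positive root: t = (8.581 + √(8.581² + 2·9.81·61.3)) / 9.81 = (8.581 + 35.73) / 9.81 = 4.517 s.
At impact: v_y = v_y0 − g t = −35.73 m/s; vₓ = 9.632 m/s.
Angle below horizontal: arctan(|v_y|/vₓ) = arctan(35.73/9.632) = 74.91°.

74.91°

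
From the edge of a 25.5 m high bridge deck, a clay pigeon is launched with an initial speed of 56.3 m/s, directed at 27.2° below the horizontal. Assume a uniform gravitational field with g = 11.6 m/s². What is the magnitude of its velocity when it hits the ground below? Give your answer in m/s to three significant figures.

Resolve: vₓ = 56.30 cos 27.2° = 50.07 m/s and v_y0 = −25.73 m/s (downward).
With up positive and y = 0 at the ground: y(t) = 25.5 + (−25.73) t − 5.800 t². Setting y = 0 and taking the positive root: t = [−25.73 + √(25.73² + 2·11.6·25.5)] / 11.6 = (−25.73 + 35.41) / 11.6 = 0.8341 s.
Vertical velocity at impact: v_y = v_y0 − g t = −25.73 − 11.6 × 0.8341 = −35.41 m/s.
Speed: |v| = √(vₓ² + v_y²) = √(50.07² + 35.41²) = 61.33 m/s.

61.3 m/s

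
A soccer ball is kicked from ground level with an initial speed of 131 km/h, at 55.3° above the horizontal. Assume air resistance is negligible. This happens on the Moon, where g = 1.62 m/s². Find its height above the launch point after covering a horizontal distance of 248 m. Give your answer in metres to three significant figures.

Convert: 131 km/h = 131/3.6 = 36.39 m/s.
Resolve: vₓ = 36.39 cos 55.3° = 20.72 m/s and v_y0 = 36.39 sin 55.3° = 29.92 m/s.
At x = 248 m, t = x/vₓ = 248/20.72 = 11.97 s.
Height: y = v_y0 t − ½ g t² = 29.92 × 11.97 − 0.8100 × 11.97² = 358.2 − 116.1 = 242.1 m.

242 m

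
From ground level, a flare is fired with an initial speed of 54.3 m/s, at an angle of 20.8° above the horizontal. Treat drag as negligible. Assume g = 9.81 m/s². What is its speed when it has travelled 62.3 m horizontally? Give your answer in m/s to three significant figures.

Resolve: vₓ = 54.30 cos 20.8° = 50.76 m/s and v_y0 = 54.30 sin 20.8° = 19.28 m/s.
Time to reach x = 62.3 m: t = x/vₓ = 62.3/50.76 = 1.227 s.
Vertical velocity there: v_y = v_y0 − g t = 19.28 − 9.81 × 1.227 = 7.242 m/s.
Speed: √(vₓ² + v_y²) = √(50.76² + 7.242²) = 51.28 m/s.

51.3 m/s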